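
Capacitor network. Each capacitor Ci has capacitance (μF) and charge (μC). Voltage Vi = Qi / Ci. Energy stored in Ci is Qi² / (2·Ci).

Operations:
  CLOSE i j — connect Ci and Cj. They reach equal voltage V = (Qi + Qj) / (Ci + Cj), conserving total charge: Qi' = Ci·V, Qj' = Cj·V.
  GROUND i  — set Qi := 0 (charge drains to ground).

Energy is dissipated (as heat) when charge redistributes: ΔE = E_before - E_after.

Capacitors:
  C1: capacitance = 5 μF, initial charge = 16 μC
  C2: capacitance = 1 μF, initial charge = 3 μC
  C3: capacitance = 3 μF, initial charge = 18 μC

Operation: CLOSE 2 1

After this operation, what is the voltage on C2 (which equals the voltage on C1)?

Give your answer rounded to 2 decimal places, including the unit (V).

Answer: 3.17 V

Derivation:
Initial: C1(5μF, Q=16μC, V=3.20V), C2(1μF, Q=3μC, V=3.00V), C3(3μF, Q=18μC, V=6.00V)
Op 1: CLOSE 2-1: Q_total=19.00, C_total=6.00, V=3.17; Q2=3.17, Q1=15.83; dissipated=0.017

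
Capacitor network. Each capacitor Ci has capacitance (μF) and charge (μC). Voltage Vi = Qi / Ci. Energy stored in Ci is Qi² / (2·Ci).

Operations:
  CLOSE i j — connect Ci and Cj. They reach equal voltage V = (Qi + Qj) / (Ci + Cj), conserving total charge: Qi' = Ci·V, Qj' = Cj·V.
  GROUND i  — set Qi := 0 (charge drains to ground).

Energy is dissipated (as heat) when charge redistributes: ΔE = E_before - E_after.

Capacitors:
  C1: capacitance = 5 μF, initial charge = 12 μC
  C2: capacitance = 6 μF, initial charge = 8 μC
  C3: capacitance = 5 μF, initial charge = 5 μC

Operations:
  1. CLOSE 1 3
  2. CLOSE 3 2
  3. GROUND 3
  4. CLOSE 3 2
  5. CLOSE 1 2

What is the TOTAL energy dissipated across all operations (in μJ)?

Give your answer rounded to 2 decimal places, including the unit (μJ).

Initial: C1(5μF, Q=12μC, V=2.40V), C2(6μF, Q=8μC, V=1.33V), C3(5μF, Q=5μC, V=1.00V)
Op 1: CLOSE 1-3: Q_total=17.00, C_total=10.00, V=1.70; Q1=8.50, Q3=8.50; dissipated=2.450
Op 2: CLOSE 3-2: Q_total=16.50, C_total=11.00, V=1.50; Q3=7.50, Q2=9.00; dissipated=0.183
Op 3: GROUND 3: Q3=0; energy lost=5.625
Op 4: CLOSE 3-2: Q_total=9.00, C_total=11.00, V=0.82; Q3=4.09, Q2=4.91; dissipated=3.068
Op 5: CLOSE 1-2: Q_total=13.41, C_total=11.00, V=1.22; Q1=6.10, Q2=7.31; dissipated=1.060
Total dissipated: 12.387 μJ

Answer: 12.39 μJ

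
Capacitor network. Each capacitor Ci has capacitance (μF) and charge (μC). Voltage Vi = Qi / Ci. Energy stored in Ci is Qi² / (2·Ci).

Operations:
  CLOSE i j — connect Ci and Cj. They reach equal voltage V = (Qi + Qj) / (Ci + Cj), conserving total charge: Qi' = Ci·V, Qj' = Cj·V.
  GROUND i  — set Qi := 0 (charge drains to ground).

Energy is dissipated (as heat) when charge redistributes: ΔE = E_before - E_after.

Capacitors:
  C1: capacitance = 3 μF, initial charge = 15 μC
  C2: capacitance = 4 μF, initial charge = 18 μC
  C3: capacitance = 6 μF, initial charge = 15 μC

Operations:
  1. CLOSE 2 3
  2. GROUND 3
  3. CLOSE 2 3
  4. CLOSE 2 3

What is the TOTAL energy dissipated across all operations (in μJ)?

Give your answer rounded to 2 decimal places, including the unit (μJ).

Answer: 50.54 μJ

Derivation:
Initial: C1(3μF, Q=15μC, V=5.00V), C2(4μF, Q=18μC, V=4.50V), C3(6μF, Q=15μC, V=2.50V)
Op 1: CLOSE 2-3: Q_total=33.00, C_total=10.00, V=3.30; Q2=13.20, Q3=19.80; dissipated=4.800
Op 2: GROUND 3: Q3=0; energy lost=32.670
Op 3: CLOSE 2-3: Q_total=13.20, C_total=10.00, V=1.32; Q2=5.28, Q3=7.92; dissipated=13.068
Op 4: CLOSE 2-3: Q_total=13.20, C_total=10.00, V=1.32; Q2=5.28, Q3=7.92; dissipated=0.000
Total dissipated: 50.538 μJ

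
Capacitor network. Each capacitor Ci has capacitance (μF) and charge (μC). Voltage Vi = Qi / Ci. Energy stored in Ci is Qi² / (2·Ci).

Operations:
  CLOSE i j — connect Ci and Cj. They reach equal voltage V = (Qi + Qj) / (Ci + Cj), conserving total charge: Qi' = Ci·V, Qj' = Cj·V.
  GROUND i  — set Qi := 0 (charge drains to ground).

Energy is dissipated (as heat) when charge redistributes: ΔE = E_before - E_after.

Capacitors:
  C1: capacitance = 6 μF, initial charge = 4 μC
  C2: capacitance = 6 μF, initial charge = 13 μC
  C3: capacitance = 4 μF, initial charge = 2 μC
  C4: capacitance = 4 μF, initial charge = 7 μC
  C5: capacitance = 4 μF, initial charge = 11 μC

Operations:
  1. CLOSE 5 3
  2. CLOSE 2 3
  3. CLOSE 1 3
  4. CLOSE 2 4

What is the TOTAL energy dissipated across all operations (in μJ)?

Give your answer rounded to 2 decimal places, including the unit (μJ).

Answer: 7.44 μJ

Derivation:
Initial: C1(6μF, Q=4μC, V=0.67V), C2(6μF, Q=13μC, V=2.17V), C3(4μF, Q=2μC, V=0.50V), C4(4μF, Q=7μC, V=1.75V), C5(4μF, Q=11μC, V=2.75V)
Op 1: CLOSE 5-3: Q_total=13.00, C_total=8.00, V=1.62; Q5=6.50, Q3=6.50; dissipated=5.062
Op 2: CLOSE 2-3: Q_total=19.50, C_total=10.00, V=1.95; Q2=11.70, Q3=7.80; dissipated=0.352
Op 3: CLOSE 1-3: Q_total=11.80, C_total=10.00, V=1.18; Q1=7.08, Q3=4.72; dissipated=1.976
Op 4: CLOSE 2-4: Q_total=18.70, C_total=10.00, V=1.87; Q2=11.22, Q4=7.48; dissipated=0.048
Total dissipated: 7.439 μJ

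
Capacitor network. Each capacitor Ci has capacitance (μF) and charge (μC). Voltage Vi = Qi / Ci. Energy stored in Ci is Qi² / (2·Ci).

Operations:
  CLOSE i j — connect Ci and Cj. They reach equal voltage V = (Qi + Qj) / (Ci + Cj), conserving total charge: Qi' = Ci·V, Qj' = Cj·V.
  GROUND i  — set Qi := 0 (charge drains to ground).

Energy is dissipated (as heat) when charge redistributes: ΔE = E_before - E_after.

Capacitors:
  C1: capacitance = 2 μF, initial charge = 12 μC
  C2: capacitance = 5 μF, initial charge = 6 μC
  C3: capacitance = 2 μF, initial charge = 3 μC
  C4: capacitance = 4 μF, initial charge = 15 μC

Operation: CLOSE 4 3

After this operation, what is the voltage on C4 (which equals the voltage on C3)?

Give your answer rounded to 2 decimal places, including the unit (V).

Initial: C1(2μF, Q=12μC, V=6.00V), C2(5μF, Q=6μC, V=1.20V), C3(2μF, Q=3μC, V=1.50V), C4(4μF, Q=15μC, V=3.75V)
Op 1: CLOSE 4-3: Q_total=18.00, C_total=6.00, V=3.00; Q4=12.00, Q3=6.00; dissipated=3.375

Answer: 3.00 V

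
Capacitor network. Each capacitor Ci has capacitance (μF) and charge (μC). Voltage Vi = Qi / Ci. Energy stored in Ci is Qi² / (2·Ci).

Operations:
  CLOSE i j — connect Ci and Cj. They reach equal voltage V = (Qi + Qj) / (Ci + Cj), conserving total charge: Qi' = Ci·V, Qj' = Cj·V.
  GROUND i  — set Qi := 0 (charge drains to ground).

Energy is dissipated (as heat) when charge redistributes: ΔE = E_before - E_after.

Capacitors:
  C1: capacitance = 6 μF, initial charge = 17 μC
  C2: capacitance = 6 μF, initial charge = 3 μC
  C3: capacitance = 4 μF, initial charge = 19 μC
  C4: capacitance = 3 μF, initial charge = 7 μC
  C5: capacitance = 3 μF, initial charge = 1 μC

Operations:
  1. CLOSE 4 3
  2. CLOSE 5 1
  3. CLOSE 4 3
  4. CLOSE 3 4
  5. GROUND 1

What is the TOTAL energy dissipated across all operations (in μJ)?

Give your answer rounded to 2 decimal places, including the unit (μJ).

Answer: 23.26 μJ

Derivation:
Initial: C1(6μF, Q=17μC, V=2.83V), C2(6μF, Q=3μC, V=0.50V), C3(4μF, Q=19μC, V=4.75V), C4(3μF, Q=7μC, V=2.33V), C5(3μF, Q=1μC, V=0.33V)
Op 1: CLOSE 4-3: Q_total=26.00, C_total=7.00, V=3.71; Q4=11.14, Q3=14.86; dissipated=5.006
Op 2: CLOSE 5-1: Q_total=18.00, C_total=9.00, V=2.00; Q5=6.00, Q1=12.00; dissipated=6.250
Op 3: CLOSE 4-3: Q_total=26.00, C_total=7.00, V=3.71; Q4=11.14, Q3=14.86; dissipated=0.000
Op 4: CLOSE 3-4: Q_total=26.00, C_total=7.00, V=3.71; Q3=14.86, Q4=11.14; dissipated=0.000
Op 5: GROUND 1: Q1=0; energy lost=12.000
Total dissipated: 23.256 μJ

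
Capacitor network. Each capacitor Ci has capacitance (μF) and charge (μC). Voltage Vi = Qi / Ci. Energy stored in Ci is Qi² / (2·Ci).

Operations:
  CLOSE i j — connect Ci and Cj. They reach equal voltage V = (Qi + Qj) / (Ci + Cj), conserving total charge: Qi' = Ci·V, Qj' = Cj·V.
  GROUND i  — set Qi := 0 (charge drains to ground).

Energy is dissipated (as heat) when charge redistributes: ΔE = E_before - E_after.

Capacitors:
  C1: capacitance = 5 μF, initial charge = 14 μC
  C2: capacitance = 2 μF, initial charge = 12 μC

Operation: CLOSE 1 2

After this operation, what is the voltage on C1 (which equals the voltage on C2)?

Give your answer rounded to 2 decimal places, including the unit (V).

Answer: 3.71 V

Derivation:
Initial: C1(5μF, Q=14μC, V=2.80V), C2(2μF, Q=12μC, V=6.00V)
Op 1: CLOSE 1-2: Q_total=26.00, C_total=7.00, V=3.71; Q1=18.57, Q2=7.43; dissipated=7.314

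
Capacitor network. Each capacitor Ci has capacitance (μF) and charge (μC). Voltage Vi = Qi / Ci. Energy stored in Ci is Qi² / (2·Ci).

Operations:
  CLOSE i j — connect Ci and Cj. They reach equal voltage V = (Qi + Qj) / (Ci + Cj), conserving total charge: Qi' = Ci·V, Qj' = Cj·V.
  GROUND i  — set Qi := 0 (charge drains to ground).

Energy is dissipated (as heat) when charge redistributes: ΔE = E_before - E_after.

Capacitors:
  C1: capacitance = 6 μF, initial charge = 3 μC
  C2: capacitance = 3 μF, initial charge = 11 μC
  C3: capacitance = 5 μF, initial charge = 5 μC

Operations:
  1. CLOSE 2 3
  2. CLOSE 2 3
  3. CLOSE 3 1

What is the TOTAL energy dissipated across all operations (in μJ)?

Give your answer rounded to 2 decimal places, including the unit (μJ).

Answer: 9.73 μJ

Derivation:
Initial: C1(6μF, Q=3μC, V=0.50V), C2(3μF, Q=11μC, V=3.67V), C3(5μF, Q=5μC, V=1.00V)
Op 1: CLOSE 2-3: Q_total=16.00, C_total=8.00, V=2.00; Q2=6.00, Q3=10.00; dissipated=6.667
Op 2: CLOSE 2-3: Q_total=16.00, C_total=8.00, V=2.00; Q2=6.00, Q3=10.00; dissipated=0.000
Op 3: CLOSE 3-1: Q_total=13.00, C_total=11.00, V=1.18; Q3=5.91, Q1=7.09; dissipated=3.068
Total dissipated: 9.735 μJ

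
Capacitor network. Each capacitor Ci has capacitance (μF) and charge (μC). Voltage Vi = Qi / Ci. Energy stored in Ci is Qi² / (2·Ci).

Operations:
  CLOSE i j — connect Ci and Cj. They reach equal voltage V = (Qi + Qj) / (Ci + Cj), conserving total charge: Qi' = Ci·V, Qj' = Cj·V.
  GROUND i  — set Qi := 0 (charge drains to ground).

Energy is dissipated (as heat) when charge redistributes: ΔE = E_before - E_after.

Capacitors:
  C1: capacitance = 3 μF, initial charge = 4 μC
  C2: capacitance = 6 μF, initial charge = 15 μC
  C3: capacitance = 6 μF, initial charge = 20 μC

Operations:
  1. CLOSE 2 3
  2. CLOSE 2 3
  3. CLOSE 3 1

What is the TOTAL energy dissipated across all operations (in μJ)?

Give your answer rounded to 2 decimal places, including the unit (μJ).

Initial: C1(3μF, Q=4μC, V=1.33V), C2(6μF, Q=15μC, V=2.50V), C3(6μF, Q=20μC, V=3.33V)
Op 1: CLOSE 2-3: Q_total=35.00, C_total=12.00, V=2.92; Q2=17.50, Q3=17.50; dissipated=1.042
Op 2: CLOSE 2-3: Q_total=35.00, C_total=12.00, V=2.92; Q2=17.50, Q3=17.50; dissipated=0.000
Op 3: CLOSE 3-1: Q_total=21.50, C_total=9.00, V=2.39; Q3=14.33, Q1=7.17; dissipated=2.507
Total dissipated: 3.549 μJ

Answer: 3.55 μJ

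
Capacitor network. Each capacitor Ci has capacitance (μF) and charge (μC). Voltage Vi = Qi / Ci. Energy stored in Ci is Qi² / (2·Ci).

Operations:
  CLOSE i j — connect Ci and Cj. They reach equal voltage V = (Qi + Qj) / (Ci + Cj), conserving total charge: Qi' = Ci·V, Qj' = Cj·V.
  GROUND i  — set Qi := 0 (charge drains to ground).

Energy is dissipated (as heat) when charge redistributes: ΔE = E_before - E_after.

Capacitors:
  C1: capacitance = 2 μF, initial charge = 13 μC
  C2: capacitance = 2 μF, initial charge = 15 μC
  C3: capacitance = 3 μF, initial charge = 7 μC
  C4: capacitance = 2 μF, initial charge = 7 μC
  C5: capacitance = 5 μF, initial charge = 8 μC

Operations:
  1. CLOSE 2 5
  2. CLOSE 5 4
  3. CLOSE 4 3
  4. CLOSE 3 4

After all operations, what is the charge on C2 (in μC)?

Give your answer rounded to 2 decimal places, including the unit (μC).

Answer: 6.57 μC

Derivation:
Initial: C1(2μF, Q=13μC, V=6.50V), C2(2μF, Q=15μC, V=7.50V), C3(3μF, Q=7μC, V=2.33V), C4(2μF, Q=7μC, V=3.50V), C5(5μF, Q=8μC, V=1.60V)
Op 1: CLOSE 2-5: Q_total=23.00, C_total=7.00, V=3.29; Q2=6.57, Q5=16.43; dissipated=24.864
Op 2: CLOSE 5-4: Q_total=23.43, C_total=7.00, V=3.35; Q5=16.73, Q4=6.69; dissipated=0.033
Op 3: CLOSE 4-3: Q_total=13.69, C_total=5.00, V=2.74; Q4=5.48, Q3=8.22; dissipated=0.616
Op 4: CLOSE 3-4: Q_total=13.69, C_total=5.00, V=2.74; Q3=8.22, Q4=5.48; dissipated=0.000
Final charges: Q1=13.00, Q2=6.57, Q3=8.22, Q4=5.48, Q5=16.73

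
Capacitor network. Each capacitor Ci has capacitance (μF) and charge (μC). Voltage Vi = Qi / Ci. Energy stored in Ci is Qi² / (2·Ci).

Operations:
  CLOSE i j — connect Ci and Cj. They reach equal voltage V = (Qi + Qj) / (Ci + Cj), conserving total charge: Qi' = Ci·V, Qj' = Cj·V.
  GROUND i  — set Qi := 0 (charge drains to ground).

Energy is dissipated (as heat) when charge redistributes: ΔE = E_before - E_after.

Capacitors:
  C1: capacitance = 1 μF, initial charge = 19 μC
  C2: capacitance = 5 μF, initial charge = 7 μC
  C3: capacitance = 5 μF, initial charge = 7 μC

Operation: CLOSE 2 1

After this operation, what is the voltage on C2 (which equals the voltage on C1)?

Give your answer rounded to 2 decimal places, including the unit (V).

Initial: C1(1μF, Q=19μC, V=19.00V), C2(5μF, Q=7μC, V=1.40V), C3(5μF, Q=7μC, V=1.40V)
Op 1: CLOSE 2-1: Q_total=26.00, C_total=6.00, V=4.33; Q2=21.67, Q1=4.33; dissipated=129.067

Answer: 4.33 V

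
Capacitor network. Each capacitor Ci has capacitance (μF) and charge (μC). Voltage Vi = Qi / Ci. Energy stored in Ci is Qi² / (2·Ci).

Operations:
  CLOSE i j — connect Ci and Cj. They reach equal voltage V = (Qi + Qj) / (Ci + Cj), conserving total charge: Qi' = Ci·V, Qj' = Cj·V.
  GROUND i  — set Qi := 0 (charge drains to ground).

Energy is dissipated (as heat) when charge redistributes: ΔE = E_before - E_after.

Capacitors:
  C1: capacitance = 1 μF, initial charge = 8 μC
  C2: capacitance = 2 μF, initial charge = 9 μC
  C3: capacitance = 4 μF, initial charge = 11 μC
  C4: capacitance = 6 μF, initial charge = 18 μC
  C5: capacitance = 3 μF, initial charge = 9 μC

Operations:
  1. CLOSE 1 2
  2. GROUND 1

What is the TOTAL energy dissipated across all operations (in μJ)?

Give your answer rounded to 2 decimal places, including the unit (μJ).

Initial: C1(1μF, Q=8μC, V=8.00V), C2(2μF, Q=9μC, V=4.50V), C3(4μF, Q=11μC, V=2.75V), C4(6μF, Q=18μC, V=3.00V), C5(3μF, Q=9μC, V=3.00V)
Op 1: CLOSE 1-2: Q_total=17.00, C_total=3.00, V=5.67; Q1=5.67, Q2=11.33; dissipated=4.083
Op 2: GROUND 1: Q1=0; energy lost=16.056
Total dissipated: 20.139 μJ

Answer: 20.14 μJ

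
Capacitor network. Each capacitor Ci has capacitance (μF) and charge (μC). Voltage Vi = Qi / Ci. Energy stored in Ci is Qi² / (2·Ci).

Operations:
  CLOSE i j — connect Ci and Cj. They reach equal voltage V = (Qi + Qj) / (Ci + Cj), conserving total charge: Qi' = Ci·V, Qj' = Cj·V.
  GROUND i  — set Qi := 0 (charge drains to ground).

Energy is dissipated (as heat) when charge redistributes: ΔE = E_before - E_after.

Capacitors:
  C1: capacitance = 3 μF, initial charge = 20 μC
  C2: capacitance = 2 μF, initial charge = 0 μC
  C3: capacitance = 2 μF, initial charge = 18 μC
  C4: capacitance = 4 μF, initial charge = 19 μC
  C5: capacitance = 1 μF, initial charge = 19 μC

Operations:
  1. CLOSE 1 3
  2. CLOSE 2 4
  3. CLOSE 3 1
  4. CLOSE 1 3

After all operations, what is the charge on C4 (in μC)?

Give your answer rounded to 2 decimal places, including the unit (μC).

Initial: C1(3μF, Q=20μC, V=6.67V), C2(2μF, Q=0μC, V=0.00V), C3(2μF, Q=18μC, V=9.00V), C4(4μF, Q=19μC, V=4.75V), C5(1μF, Q=19μC, V=19.00V)
Op 1: CLOSE 1-3: Q_total=38.00, C_total=5.00, V=7.60; Q1=22.80, Q3=15.20; dissipated=3.267
Op 2: CLOSE 2-4: Q_total=19.00, C_total=6.00, V=3.17; Q2=6.33, Q4=12.67; dissipated=15.042
Op 3: CLOSE 3-1: Q_total=38.00, C_total=5.00, V=7.60; Q3=15.20, Q1=22.80; dissipated=0.000
Op 4: CLOSE 1-3: Q_total=38.00, C_total=5.00, V=7.60; Q1=22.80, Q3=15.20; dissipated=0.000
Final charges: Q1=22.80, Q2=6.33, Q3=15.20, Q4=12.67, Q5=19.00

Answer: 12.67 μC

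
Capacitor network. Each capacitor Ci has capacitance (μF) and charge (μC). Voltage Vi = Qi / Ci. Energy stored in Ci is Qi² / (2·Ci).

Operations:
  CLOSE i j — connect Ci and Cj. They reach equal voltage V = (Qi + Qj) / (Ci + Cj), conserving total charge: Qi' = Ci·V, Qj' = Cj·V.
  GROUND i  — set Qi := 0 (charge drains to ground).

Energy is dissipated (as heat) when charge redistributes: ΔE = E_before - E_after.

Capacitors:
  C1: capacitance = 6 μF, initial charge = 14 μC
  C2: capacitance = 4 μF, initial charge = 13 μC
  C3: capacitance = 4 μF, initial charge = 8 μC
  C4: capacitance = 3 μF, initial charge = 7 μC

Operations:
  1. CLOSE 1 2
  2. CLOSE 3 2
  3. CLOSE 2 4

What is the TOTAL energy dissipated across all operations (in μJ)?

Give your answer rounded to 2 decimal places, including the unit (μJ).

Initial: C1(6μF, Q=14μC, V=2.33V), C2(4μF, Q=13μC, V=3.25V), C3(4μF, Q=8μC, V=2.00V), C4(3μF, Q=7μC, V=2.33V)
Op 1: CLOSE 1-2: Q_total=27.00, C_total=10.00, V=2.70; Q1=16.20, Q2=10.80; dissipated=1.008
Op 2: CLOSE 3-2: Q_total=18.80, C_total=8.00, V=2.35; Q3=9.40, Q2=9.40; dissipated=0.490
Op 3: CLOSE 2-4: Q_total=16.40, C_total=7.00, V=2.34; Q2=9.37, Q4=7.03; dissipated=0.000
Total dissipated: 1.499 μJ

Answer: 1.50 μJ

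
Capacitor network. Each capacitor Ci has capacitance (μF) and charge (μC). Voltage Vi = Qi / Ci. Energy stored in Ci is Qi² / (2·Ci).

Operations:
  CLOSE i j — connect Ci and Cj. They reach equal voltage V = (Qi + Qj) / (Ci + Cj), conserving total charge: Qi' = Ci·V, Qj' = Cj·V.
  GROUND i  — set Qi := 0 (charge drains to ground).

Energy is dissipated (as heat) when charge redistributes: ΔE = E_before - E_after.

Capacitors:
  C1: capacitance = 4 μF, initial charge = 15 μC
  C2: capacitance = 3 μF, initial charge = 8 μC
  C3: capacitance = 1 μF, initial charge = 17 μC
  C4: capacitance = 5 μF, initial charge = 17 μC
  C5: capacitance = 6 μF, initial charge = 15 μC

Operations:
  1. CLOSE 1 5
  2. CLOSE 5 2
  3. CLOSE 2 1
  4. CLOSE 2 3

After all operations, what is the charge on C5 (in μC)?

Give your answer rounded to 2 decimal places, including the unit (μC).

Initial: C1(4μF, Q=15μC, V=3.75V), C2(3μF, Q=8μC, V=2.67V), C3(1μF, Q=17μC, V=17.00V), C4(5μF, Q=17μC, V=3.40V), C5(6μF, Q=15μC, V=2.50V)
Op 1: CLOSE 1-5: Q_total=30.00, C_total=10.00, V=3.00; Q1=12.00, Q5=18.00; dissipated=1.875
Op 2: CLOSE 5-2: Q_total=26.00, C_total=9.00, V=2.89; Q5=17.33, Q2=8.67; dissipated=0.111
Op 3: CLOSE 2-1: Q_total=20.67, C_total=7.00, V=2.95; Q2=8.86, Q1=11.81; dissipated=0.011
Op 4: CLOSE 2-3: Q_total=25.86, C_total=4.00, V=6.46; Q2=19.39, Q3=6.46; dissipated=74.001
Final charges: Q1=11.81, Q2=19.39, Q3=6.46, Q4=17.00, Q5=17.33

Answer: 17.33 μC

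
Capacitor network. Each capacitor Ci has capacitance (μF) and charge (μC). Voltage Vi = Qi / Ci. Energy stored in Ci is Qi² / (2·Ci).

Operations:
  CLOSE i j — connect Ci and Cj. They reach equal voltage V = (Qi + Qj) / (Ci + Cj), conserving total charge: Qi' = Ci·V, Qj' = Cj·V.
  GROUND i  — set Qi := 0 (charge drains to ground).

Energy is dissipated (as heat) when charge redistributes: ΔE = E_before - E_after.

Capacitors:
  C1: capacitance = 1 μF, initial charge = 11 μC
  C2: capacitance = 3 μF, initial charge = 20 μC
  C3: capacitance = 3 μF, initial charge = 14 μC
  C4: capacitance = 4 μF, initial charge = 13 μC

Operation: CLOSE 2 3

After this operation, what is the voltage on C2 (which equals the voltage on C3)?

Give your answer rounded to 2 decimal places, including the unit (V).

Initial: C1(1μF, Q=11μC, V=11.00V), C2(3μF, Q=20μC, V=6.67V), C3(3μF, Q=14μC, V=4.67V), C4(4μF, Q=13μC, V=3.25V)
Op 1: CLOSE 2-3: Q_total=34.00, C_total=6.00, V=5.67; Q2=17.00, Q3=17.00; dissipated=3.000

Answer: 5.67 V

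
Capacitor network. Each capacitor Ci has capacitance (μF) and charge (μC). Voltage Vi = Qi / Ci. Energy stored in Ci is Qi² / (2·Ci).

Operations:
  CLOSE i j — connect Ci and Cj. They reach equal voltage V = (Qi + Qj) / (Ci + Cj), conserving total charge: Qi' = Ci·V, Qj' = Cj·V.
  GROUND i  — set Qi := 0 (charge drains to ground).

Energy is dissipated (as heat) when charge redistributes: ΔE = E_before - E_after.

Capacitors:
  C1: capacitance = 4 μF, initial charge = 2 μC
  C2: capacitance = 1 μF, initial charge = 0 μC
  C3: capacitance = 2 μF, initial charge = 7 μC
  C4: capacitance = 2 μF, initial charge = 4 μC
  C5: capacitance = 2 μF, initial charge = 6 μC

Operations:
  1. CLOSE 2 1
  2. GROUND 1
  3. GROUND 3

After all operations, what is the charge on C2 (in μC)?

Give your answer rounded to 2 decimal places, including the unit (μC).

Answer: 0.40 μC

Derivation:
Initial: C1(4μF, Q=2μC, V=0.50V), C2(1μF, Q=0μC, V=0.00V), C3(2μF, Q=7μC, V=3.50V), C4(2μF, Q=4μC, V=2.00V), C5(2μF, Q=6μC, V=3.00V)
Op 1: CLOSE 2-1: Q_total=2.00, C_total=5.00, V=0.40; Q2=0.40, Q1=1.60; dissipated=0.100
Op 2: GROUND 1: Q1=0; energy lost=0.320
Op 3: GROUND 3: Q3=0; energy lost=12.250
Final charges: Q1=0.00, Q2=0.40, Q3=0.00, Q4=4.00, Q5=6.00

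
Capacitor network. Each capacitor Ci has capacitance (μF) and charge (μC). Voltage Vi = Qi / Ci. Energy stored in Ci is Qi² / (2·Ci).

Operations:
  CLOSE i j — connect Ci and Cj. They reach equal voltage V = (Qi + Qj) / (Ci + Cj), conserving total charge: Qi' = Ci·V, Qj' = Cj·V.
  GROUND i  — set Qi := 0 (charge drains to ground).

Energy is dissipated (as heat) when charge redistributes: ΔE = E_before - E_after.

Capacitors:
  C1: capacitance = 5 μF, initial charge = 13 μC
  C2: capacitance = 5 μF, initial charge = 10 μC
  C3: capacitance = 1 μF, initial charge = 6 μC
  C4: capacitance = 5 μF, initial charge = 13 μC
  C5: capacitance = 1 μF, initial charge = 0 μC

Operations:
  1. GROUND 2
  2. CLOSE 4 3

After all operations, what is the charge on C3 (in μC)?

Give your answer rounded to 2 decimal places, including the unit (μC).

Answer: 3.17 μC

Derivation:
Initial: C1(5μF, Q=13μC, V=2.60V), C2(5μF, Q=10μC, V=2.00V), C3(1μF, Q=6μC, V=6.00V), C4(5μF, Q=13μC, V=2.60V), C5(1μF, Q=0μC, V=0.00V)
Op 1: GROUND 2: Q2=0; energy lost=10.000
Op 2: CLOSE 4-3: Q_total=19.00, C_total=6.00, V=3.17; Q4=15.83, Q3=3.17; dissipated=4.817
Final charges: Q1=13.00, Q2=0.00, Q3=3.17, Q4=15.83, Q5=0.00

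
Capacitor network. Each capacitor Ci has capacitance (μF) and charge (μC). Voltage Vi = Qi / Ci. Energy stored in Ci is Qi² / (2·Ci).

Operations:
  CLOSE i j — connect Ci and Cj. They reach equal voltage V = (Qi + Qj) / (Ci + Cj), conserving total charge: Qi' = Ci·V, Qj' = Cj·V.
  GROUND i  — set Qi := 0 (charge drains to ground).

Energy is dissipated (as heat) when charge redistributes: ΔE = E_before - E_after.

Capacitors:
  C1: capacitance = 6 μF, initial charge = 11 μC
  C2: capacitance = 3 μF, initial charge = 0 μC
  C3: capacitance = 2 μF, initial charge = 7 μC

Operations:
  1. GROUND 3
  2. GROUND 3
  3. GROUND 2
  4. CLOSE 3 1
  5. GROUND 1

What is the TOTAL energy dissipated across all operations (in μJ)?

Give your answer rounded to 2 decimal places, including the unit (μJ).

Answer: 20.44 μJ

Derivation:
Initial: C1(6μF, Q=11μC, V=1.83V), C2(3μF, Q=0μC, V=0.00V), C3(2μF, Q=7μC, V=3.50V)
Op 1: GROUND 3: Q3=0; energy lost=12.250
Op 2: GROUND 3: Q3=0; energy lost=0.000
Op 3: GROUND 2: Q2=0; energy lost=0.000
Op 4: CLOSE 3-1: Q_total=11.00, C_total=8.00, V=1.38; Q3=2.75, Q1=8.25; dissipated=2.521
Op 5: GROUND 1: Q1=0; energy lost=5.672
Total dissipated: 20.443 μJ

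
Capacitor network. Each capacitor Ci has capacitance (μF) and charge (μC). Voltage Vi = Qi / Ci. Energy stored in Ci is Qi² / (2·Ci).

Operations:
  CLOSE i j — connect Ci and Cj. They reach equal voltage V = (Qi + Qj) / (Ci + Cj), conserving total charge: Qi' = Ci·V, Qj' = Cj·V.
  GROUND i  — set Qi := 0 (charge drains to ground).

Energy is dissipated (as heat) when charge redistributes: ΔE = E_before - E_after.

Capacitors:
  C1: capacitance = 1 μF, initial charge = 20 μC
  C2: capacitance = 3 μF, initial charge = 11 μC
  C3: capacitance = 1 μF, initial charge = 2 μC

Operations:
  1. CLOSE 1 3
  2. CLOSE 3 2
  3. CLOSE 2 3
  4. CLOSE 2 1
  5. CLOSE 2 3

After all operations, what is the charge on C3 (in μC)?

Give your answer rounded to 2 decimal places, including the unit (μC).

Answer: 6.53 μC

Derivation:
Initial: C1(1μF, Q=20μC, V=20.00V), C2(3μF, Q=11μC, V=3.67V), C3(1μF, Q=2μC, V=2.00V)
Op 1: CLOSE 1-3: Q_total=22.00, C_total=2.00, V=11.00; Q1=11.00, Q3=11.00; dissipated=81.000
Op 2: CLOSE 3-2: Q_total=22.00, C_total=4.00, V=5.50; Q3=5.50, Q2=16.50; dissipated=20.167
Op 3: CLOSE 2-3: Q_total=22.00, C_total=4.00, V=5.50; Q2=16.50, Q3=5.50; dissipated=0.000
Op 4: CLOSE 2-1: Q_total=27.50, C_total=4.00, V=6.88; Q2=20.62, Q1=6.88; dissipated=11.344
Op 5: CLOSE 2-3: Q_total=26.12, C_total=4.00, V=6.53; Q2=19.59, Q3=6.53; dissipated=0.709
Final charges: Q1=6.88, Q2=19.59, Q3=6.53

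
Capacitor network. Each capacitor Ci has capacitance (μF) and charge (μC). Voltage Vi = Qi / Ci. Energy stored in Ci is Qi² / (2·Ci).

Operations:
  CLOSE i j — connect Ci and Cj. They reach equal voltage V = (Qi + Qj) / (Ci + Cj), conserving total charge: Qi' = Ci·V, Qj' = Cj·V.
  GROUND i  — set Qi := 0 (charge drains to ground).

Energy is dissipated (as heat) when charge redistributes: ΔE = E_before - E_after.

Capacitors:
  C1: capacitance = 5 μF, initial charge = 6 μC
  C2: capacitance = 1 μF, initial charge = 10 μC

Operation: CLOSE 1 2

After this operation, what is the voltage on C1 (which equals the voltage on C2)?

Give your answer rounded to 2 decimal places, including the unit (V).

Initial: C1(5μF, Q=6μC, V=1.20V), C2(1μF, Q=10μC, V=10.00V)
Op 1: CLOSE 1-2: Q_total=16.00, C_total=6.00, V=2.67; Q1=13.33, Q2=2.67; dissipated=32.267

Answer: 2.67 V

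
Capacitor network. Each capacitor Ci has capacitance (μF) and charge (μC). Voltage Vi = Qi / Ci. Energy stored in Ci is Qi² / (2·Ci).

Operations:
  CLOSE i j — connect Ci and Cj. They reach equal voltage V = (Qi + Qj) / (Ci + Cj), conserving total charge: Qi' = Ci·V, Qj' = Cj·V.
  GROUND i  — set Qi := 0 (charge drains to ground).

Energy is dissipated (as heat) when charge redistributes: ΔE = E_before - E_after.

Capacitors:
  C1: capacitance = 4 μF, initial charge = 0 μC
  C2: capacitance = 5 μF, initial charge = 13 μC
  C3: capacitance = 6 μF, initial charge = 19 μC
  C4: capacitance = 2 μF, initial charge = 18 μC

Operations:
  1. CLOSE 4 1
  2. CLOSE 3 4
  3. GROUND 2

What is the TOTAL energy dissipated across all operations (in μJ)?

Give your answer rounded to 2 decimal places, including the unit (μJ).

Answer: 70.92 μJ

Derivation:
Initial: C1(4μF, Q=0μC, V=0.00V), C2(5μF, Q=13μC, V=2.60V), C3(6μF, Q=19μC, V=3.17V), C4(2μF, Q=18μC, V=9.00V)
Op 1: CLOSE 4-1: Q_total=18.00, C_total=6.00, V=3.00; Q4=6.00, Q1=12.00; dissipated=54.000
Op 2: CLOSE 3-4: Q_total=25.00, C_total=8.00, V=3.12; Q3=18.75, Q4=6.25; dissipated=0.021
Op 3: GROUND 2: Q2=0; energy lost=16.900
Total dissipated: 70.921 μJ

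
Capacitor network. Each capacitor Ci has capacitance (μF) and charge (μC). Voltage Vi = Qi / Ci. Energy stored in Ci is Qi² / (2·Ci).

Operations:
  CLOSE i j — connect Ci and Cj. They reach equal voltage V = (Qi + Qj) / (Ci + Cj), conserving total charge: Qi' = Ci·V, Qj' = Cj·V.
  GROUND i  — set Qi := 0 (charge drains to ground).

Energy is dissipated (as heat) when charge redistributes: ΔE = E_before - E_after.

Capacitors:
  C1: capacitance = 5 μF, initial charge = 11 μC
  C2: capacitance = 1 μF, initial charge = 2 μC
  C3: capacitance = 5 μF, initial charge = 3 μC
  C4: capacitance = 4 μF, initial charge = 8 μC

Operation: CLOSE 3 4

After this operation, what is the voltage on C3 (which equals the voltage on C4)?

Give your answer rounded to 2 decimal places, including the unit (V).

Answer: 1.22 V

Derivation:
Initial: C1(5μF, Q=11μC, V=2.20V), C2(1μF, Q=2μC, V=2.00V), C3(5μF, Q=3μC, V=0.60V), C4(4μF, Q=8μC, V=2.00V)
Op 1: CLOSE 3-4: Q_total=11.00, C_total=9.00, V=1.22; Q3=6.11, Q4=4.89; dissipated=2.178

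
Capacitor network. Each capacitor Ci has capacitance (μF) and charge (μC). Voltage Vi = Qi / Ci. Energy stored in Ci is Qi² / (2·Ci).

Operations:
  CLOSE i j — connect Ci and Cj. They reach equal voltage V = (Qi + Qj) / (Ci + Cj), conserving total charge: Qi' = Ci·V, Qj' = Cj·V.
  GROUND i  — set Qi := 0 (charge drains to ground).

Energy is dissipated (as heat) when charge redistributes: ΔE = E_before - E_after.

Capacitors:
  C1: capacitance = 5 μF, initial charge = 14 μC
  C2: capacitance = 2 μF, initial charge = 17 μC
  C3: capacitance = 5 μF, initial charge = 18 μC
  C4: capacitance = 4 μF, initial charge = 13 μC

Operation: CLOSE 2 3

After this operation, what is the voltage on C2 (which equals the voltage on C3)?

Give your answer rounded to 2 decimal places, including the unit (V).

Initial: C1(5μF, Q=14μC, V=2.80V), C2(2μF, Q=17μC, V=8.50V), C3(5μF, Q=18μC, V=3.60V), C4(4μF, Q=13μC, V=3.25V)
Op 1: CLOSE 2-3: Q_total=35.00, C_total=7.00, V=5.00; Q2=10.00, Q3=25.00; dissipated=17.150

Answer: 5.00 V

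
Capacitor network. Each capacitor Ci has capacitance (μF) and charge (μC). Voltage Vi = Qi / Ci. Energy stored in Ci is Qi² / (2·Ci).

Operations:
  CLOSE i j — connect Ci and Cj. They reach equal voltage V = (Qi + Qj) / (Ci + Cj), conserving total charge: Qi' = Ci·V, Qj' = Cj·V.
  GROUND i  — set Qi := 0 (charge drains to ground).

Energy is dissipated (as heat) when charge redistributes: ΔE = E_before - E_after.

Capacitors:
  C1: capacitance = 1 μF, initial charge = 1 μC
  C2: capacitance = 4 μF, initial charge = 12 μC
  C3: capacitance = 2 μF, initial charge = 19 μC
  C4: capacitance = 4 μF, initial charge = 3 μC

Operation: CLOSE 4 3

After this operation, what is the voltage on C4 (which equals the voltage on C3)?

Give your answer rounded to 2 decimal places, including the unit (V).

Initial: C1(1μF, Q=1μC, V=1.00V), C2(4μF, Q=12μC, V=3.00V), C3(2μF, Q=19μC, V=9.50V), C4(4μF, Q=3μC, V=0.75V)
Op 1: CLOSE 4-3: Q_total=22.00, C_total=6.00, V=3.67; Q4=14.67, Q3=7.33; dissipated=51.042

Answer: 3.67 V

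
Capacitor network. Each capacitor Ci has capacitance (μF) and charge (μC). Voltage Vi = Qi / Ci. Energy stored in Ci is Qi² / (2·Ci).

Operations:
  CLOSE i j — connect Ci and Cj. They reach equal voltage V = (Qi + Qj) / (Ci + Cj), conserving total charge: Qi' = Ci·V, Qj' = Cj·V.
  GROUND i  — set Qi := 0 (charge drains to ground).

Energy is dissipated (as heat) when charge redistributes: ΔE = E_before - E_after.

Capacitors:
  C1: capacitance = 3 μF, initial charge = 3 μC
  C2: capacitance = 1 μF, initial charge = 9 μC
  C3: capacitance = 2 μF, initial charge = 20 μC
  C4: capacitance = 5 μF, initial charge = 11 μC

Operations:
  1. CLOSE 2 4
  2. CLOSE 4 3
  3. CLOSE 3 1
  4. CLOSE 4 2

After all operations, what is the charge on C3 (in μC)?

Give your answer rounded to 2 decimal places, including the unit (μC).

Answer: 5.39 μC

Derivation:
Initial: C1(3μF, Q=3μC, V=1.00V), C2(1μF, Q=9μC, V=9.00V), C3(2μF, Q=20μC, V=10.00V), C4(5μF, Q=11μC, V=2.20V)
Op 1: CLOSE 2-4: Q_total=20.00, C_total=6.00, V=3.33; Q2=3.33, Q4=16.67; dissipated=19.267
Op 2: CLOSE 4-3: Q_total=36.67, C_total=7.00, V=5.24; Q4=26.19, Q3=10.48; dissipated=31.746
Op 3: CLOSE 3-1: Q_total=13.48, C_total=5.00, V=2.70; Q3=5.39, Q1=8.09; dissipated=10.777
Op 4: CLOSE 4-2: Q_total=29.52, C_total=6.00, V=4.92; Q4=24.60, Q2=4.92; dissipated=1.512
Final charges: Q1=8.09, Q2=4.92, Q3=5.39, Q4=24.60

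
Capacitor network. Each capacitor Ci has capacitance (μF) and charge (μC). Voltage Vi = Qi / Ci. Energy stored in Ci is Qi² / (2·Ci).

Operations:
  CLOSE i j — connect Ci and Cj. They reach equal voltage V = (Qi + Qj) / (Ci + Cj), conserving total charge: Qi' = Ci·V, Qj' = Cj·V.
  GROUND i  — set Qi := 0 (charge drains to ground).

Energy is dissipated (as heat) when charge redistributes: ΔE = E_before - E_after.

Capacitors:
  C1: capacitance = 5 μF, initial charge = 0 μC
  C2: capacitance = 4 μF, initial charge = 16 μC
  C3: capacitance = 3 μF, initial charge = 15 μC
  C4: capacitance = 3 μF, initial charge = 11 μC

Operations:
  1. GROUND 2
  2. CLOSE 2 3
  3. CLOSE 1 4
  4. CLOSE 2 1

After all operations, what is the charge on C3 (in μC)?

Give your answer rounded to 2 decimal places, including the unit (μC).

Initial: C1(5μF, Q=0μC, V=0.00V), C2(4μF, Q=16μC, V=4.00V), C3(3μF, Q=15μC, V=5.00V), C4(3μF, Q=11μC, V=3.67V)
Op 1: GROUND 2: Q2=0; energy lost=32.000
Op 2: CLOSE 2-3: Q_total=15.00, C_total=7.00, V=2.14; Q2=8.57, Q3=6.43; dissipated=21.429
Op 3: CLOSE 1-4: Q_total=11.00, C_total=8.00, V=1.38; Q1=6.88, Q4=4.12; dissipated=12.604
Op 4: CLOSE 2-1: Q_total=15.45, C_total=9.00, V=1.72; Q2=6.87, Q1=8.58; dissipated=0.655
Final charges: Q1=8.58, Q2=6.87, Q3=6.43, Q4=4.12

Answer: 6.43 μC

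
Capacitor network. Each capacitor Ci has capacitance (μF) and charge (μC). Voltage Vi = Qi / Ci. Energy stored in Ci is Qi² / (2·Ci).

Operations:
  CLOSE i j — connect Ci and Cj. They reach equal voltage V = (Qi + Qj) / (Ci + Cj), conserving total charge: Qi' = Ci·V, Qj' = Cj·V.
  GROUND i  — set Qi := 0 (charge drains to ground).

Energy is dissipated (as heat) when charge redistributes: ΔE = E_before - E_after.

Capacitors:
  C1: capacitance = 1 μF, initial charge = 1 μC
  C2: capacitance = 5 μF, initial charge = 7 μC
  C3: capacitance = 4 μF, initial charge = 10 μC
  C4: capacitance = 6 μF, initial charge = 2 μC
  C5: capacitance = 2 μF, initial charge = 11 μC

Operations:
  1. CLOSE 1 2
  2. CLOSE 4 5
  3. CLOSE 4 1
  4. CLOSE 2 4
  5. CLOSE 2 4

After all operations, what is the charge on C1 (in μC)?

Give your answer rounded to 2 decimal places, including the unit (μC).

Initial: C1(1μF, Q=1μC, V=1.00V), C2(5μF, Q=7μC, V=1.40V), C3(4μF, Q=10μC, V=2.50V), C4(6μF, Q=2μC, V=0.33V), C5(2μF, Q=11μC, V=5.50V)
Op 1: CLOSE 1-2: Q_total=8.00, C_total=6.00, V=1.33; Q1=1.33, Q2=6.67; dissipated=0.067
Op 2: CLOSE 4-5: Q_total=13.00, C_total=8.00, V=1.62; Q4=9.75, Q5=3.25; dissipated=20.021
Op 3: CLOSE 4-1: Q_total=11.08, C_total=7.00, V=1.58; Q4=9.50, Q1=1.58; dissipated=0.036
Op 4: CLOSE 2-4: Q_total=16.17, C_total=11.00, V=1.47; Q2=7.35, Q4=8.82; dissipated=0.085
Op 5: CLOSE 2-4: Q_total=16.17, C_total=11.00, V=1.47; Q2=7.35, Q4=8.82; dissipated=0.000
Final charges: Q1=1.58, Q2=7.35, Q3=10.00, Q4=8.82, Q5=3.25

Answer: 1.58 μC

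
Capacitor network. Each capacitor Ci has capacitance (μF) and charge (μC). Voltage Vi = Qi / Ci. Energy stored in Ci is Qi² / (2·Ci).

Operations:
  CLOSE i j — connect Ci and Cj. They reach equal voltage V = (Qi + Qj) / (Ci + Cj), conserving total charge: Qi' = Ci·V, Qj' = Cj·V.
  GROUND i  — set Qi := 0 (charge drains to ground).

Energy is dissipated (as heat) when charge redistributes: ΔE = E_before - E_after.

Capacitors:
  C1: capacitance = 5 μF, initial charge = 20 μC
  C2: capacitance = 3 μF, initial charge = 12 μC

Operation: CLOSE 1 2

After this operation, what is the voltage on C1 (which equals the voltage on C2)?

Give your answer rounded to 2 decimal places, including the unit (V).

Answer: 4.00 V

Derivation:
Initial: C1(5μF, Q=20μC, V=4.00V), C2(3μF, Q=12μC, V=4.00V)
Op 1: CLOSE 1-2: Q_total=32.00, C_total=8.00, V=4.00; Q1=20.00, Q2=12.00; dissipated=0.000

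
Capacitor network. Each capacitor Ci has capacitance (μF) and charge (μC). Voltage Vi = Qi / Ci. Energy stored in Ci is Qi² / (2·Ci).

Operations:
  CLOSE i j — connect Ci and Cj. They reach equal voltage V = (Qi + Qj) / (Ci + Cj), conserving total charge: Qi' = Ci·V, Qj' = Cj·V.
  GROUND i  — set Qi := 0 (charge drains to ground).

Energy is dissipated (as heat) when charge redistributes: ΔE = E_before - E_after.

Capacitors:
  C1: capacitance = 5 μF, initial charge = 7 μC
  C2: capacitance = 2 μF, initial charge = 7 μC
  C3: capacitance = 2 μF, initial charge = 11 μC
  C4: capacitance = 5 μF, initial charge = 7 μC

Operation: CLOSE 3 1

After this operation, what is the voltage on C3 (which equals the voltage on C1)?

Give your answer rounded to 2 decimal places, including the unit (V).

Initial: C1(5μF, Q=7μC, V=1.40V), C2(2μF, Q=7μC, V=3.50V), C3(2μF, Q=11μC, V=5.50V), C4(5μF, Q=7μC, V=1.40V)
Op 1: CLOSE 3-1: Q_total=18.00, C_total=7.00, V=2.57; Q3=5.14, Q1=12.86; dissipated=12.007

Answer: 2.57 V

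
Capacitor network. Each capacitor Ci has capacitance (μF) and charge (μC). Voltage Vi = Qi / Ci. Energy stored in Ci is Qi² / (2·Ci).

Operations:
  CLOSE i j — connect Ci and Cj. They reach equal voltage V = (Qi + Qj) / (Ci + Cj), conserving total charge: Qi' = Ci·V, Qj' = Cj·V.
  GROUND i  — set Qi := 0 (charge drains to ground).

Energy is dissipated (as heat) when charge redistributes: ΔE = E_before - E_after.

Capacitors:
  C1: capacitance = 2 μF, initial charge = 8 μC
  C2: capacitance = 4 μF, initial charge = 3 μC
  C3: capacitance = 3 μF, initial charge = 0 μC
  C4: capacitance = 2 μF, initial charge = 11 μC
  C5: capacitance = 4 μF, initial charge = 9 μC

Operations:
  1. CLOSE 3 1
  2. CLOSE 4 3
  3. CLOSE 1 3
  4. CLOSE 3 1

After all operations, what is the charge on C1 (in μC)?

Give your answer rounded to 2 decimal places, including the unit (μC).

Answer: 5.07 μC

Derivation:
Initial: C1(2μF, Q=8μC, V=4.00V), C2(4μF, Q=3μC, V=0.75V), C3(3μF, Q=0μC, V=0.00V), C4(2μF, Q=11μC, V=5.50V), C5(4μF, Q=9μC, V=2.25V)
Op 1: CLOSE 3-1: Q_total=8.00, C_total=5.00, V=1.60; Q3=4.80, Q1=3.20; dissipated=9.600
Op 2: CLOSE 4-3: Q_total=15.80, C_total=5.00, V=3.16; Q4=6.32, Q3=9.48; dissipated=9.126
Op 3: CLOSE 1-3: Q_total=12.68, C_total=5.00, V=2.54; Q1=5.07, Q3=7.61; dissipated=1.460
Op 4: CLOSE 3-1: Q_total=12.68, C_total=5.00, V=2.54; Q3=7.61, Q1=5.07; dissipated=0.000
Final charges: Q1=5.07, Q2=3.00, Q3=7.61, Q4=6.32, Q5=9.00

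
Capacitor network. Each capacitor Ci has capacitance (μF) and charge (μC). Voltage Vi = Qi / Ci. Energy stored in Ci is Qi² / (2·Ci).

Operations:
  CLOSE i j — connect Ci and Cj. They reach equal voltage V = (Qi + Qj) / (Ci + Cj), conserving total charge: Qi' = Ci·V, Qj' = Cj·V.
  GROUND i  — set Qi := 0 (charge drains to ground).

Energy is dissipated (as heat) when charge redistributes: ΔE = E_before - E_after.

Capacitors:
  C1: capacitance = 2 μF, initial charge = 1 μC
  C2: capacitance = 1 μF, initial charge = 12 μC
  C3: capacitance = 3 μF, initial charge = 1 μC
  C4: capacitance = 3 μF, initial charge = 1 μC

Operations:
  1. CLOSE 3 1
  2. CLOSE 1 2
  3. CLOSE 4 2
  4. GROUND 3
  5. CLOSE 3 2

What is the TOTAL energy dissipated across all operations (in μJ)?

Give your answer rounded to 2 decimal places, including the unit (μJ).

Initial: C1(2μF, Q=1μC, V=0.50V), C2(1μF, Q=12μC, V=12.00V), C3(3μF, Q=1μC, V=0.33V), C4(3μF, Q=1μC, V=0.33V)
Op 1: CLOSE 3-1: Q_total=2.00, C_total=5.00, V=0.40; Q3=1.20, Q1=0.80; dissipated=0.017
Op 2: CLOSE 1-2: Q_total=12.80, C_total=3.00, V=4.27; Q1=8.53, Q2=4.27; dissipated=44.853
Op 3: CLOSE 4-2: Q_total=5.27, C_total=4.00, V=1.32; Q4=3.95, Q2=1.32; dissipated=5.802
Op 4: GROUND 3: Q3=0; energy lost=0.240
Op 5: CLOSE 3-2: Q_total=1.32, C_total=4.00, V=0.33; Q3=0.99, Q2=0.33; dissipated=0.650
Total dissipated: 51.562 μJ

Answer: 51.56 μJ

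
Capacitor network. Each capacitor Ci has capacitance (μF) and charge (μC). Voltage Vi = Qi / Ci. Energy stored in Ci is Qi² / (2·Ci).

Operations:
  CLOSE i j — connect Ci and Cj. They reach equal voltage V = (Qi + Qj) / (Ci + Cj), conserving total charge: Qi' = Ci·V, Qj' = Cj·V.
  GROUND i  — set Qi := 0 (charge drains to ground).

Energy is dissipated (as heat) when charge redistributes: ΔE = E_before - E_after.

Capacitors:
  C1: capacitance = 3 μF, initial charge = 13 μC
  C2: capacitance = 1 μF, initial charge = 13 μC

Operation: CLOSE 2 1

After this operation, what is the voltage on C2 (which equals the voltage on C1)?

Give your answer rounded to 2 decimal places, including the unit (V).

Answer: 6.50 V

Derivation:
Initial: C1(3μF, Q=13μC, V=4.33V), C2(1μF, Q=13μC, V=13.00V)
Op 1: CLOSE 2-1: Q_total=26.00, C_total=4.00, V=6.50; Q2=6.50, Q1=19.50; dissipated=28.167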